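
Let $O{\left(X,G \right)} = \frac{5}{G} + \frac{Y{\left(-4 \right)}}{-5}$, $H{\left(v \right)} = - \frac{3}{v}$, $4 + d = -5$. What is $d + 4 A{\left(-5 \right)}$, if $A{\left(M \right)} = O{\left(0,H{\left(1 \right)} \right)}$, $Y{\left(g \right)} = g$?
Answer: $- \frac{187}{15} \approx -12.467$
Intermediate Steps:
$d = -9$ ($d = -4 - 5 = -9$)
$O{\left(X,G \right)} = \frac{4}{5} + \frac{5}{G}$ ($O{\left(X,G \right)} = \frac{5}{G} - \frac{4}{-5} = \frac{5}{G} - - \frac{4}{5} = \frac{5}{G} + \frac{4}{5} = \frac{4}{5} + \frac{5}{G}$)
$A{\left(M \right)} = - \frac{13}{15}$ ($A{\left(M \right)} = \frac{4}{5} + \frac{5}{\left(-3\right) 1^{-1}} = \frac{4}{5} + \frac{5}{\left(-3\right) 1} = \frac{4}{5} + \frac{5}{-3} = \frac{4}{5} + 5 \left(- \frac{1}{3}\right) = \frac{4}{5} - \frac{5}{3} = - \frac{13}{15}$)
$d + 4 A{\left(-5 \right)} = -9 + 4 \left(- \frac{13}{15}\right) = -9 - \frac{52}{15} = - \frac{187}{15}$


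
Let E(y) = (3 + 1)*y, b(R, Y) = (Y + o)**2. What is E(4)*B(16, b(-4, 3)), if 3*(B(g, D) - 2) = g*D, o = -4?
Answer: 352/3 ≈ 117.33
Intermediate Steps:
b(R, Y) = (-4 + Y)**2 (b(R, Y) = (Y - 4)**2 = (-4 + Y)**2)
B(g, D) = 2 + D*g/3 (B(g, D) = 2 + (g*D)/3 = 2 + (D*g)/3 = 2 + D*g/3)
E(y) = 4*y
E(4)*B(16, b(-4, 3)) = (4*4)*(2 + (1/3)*(-4 + 3)**2*16) = 16*(2 + (1/3)*(-1)**2*16) = 16*(2 + (1/3)*1*16) = 16*(2 + 16/3) = 16*(22/3) = 352/3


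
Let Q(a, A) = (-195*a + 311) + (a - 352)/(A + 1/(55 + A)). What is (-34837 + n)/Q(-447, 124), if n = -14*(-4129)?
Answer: 509842893/1941561751 ≈ 0.26259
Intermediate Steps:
n = 57806
Q(a, A) = 311 - 195*a + (-352 + a)/(A + 1/(55 + A)) (Q(a, A) = (311 - 195*a) + (-352 + a)/(A + 1/(55 + A)) = 311 - 195*a + (-352 + a)/(A + 1/(55 + A)))
(-34837 + n)/Q(-447, 124) = (-34837 + 57806)/(((-19049 - 140*(-447) + 311*124² + 16753*124 - 10724*124*(-447) - 195*(-447)*124²)/(1 + 124² + 55*124))) = 22969/(((-19049 + 62580 + 311*15376 + 2077372 + 594409872 - 195*(-447)*15376)/(1 + 15376 + 6820))) = 22969/(((-19049 + 62580 + 4781936 + 2077372 + 594409872 + 1340249040)/22197)) = 22969/(((1/22197)*1941561751)) = 22969/(1941561751/22197) = 22969*(22197/1941561751) = 509842893/1941561751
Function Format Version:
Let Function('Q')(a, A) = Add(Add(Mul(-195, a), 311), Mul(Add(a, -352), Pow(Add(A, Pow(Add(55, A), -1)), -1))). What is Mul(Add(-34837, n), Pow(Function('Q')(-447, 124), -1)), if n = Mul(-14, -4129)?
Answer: Rational(509842893, 1941561751) ≈ 0.26259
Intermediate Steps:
n = 57806
Function('Q')(a, A) = Add(311, Mul(-195, a), Mul(Pow(Add(A, Pow(Add(55, A), -1)), -1), Add(-352, a))) (Function('Q')(a, A) = Add(Add(311, Mul(-195, a)), Mul(Add(-352, a), Pow(Add(A, Pow(Add(55, A), -1)), -1))) = Add(Add(311, Mul(-195, a)), Mul(Pow(Add(A, Pow(Add(55, A), -1)), -1), Add(-352, a))) = Add(311, Mul(-195, a), Mul(Pow(Add(A, Pow(Add(55, A), -1)), -1), Add(-352, a))))
Mul(Add(-34837, n), Pow(Function('Q')(-447, 124), -1)) = Mul(Add(-34837, 57806), Pow(Mul(Pow(Add(1, Pow(124, 2), Mul(55, 124)), -1), Add(-19049, Mul(-140, -447), Mul(311, Pow(124, 2)), Mul(16753, 124), Mul(-10724, 124, -447), Mul(-195, -447, Pow(124, 2)))), -1)) = Mul(22969, Pow(Mul(Pow(Add(1, 15376, 6820), -1), Add(-19049, 62580, Mul(311, 15376), 2077372, 594409872, Mul(-195, -447, 15376))), -1)) = Mul(22969, Pow(Mul(Pow(22197, -1), Add(-19049, 62580, 4781936, 2077372, 594409872, 1340249040)), -1)) = Mul(22969, Pow(Mul(Rational(1, 22197), 1941561751), -1)) = Mul(22969, Pow(Rational(1941561751, 22197), -1)) = Mul(22969, Rational(22197, 1941561751)) = Rational(509842893, 1941561751)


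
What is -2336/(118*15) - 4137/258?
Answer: -1320863/76110 ≈ -17.355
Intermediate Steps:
-2336/(118*15) - 4137/258 = -2336/1770 - 4137*1/258 = -2336*1/1770 - 1379/86 = -1168/885 - 1379/86 = -1320863/76110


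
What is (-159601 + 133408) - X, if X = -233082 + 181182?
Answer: 25707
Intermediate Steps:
X = -51900
(-159601 + 133408) - X = (-159601 + 133408) - 1*(-51900) = -26193 + 51900 = 25707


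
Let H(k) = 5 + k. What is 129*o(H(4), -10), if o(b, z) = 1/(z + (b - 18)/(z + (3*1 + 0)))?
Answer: -903/61 ≈ -14.803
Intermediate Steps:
o(b, z) = 1/(z + (-18 + b)/(3 + z)) (o(b, z) = 1/(z + (-18 + b)/(z + (3 + 0))) = 1/(z + (-18 + b)/(z + 3)) = 1/(z + (-18 + b)/(3 + z)))
129*o(H(4), -10) = 129*((3 - 10)/(-18 + (5 + 4) + (-10)² + 3*(-10))) = 129*(-7/(-18 + 9 + 100 - 30)) = 129*(-7/61) = -903/61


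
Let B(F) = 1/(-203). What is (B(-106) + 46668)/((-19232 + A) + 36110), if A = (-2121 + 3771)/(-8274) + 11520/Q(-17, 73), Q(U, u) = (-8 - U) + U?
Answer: 1866299791/617373083 ≈ 3.0230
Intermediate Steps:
Q(U, u) = -8
B(F) = -1/203
A = -1986035/1379 (A = (-2121 + 3771)/(-8274) + 11520/(-8) = 1650*(-1/8274) + 11520*(-⅛) = -275/1379 - 1440 = -1986035/1379 ≈ -1440.2)
(B(-106) + 46668)/((-19232 + A) + 36110) = (-1/203 + 46668)/((-19232 - 1986035/1379) + 36110) = 9473603/(203*(-28506963/1379 + 36110)) = 9473603/(203*(21288727/1379)) = (9473603/203)*(1379/21288727) = 1866299791/617373083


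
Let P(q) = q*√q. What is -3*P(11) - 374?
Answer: -374 - 33*√11 ≈ -483.45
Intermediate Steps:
P(q) = q^(3/2)
-3*P(11) - 374 = -33*√11 - 374 = -374 - 33*√11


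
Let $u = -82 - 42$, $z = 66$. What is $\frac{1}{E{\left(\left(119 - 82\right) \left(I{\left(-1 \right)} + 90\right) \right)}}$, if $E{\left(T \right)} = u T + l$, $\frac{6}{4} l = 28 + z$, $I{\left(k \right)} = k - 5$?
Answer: $- \frac{3}{1155988} \approx -2.5952 \cdot 10^{-6}$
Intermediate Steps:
$I{\left(k \right)} = -5 + k$
$u = -124$ ($u = -82 - 42 = -124$)
$l = \frac{188}{3}$ ($l = \frac{2 \left(28 + 66\right)}{3} = \frac{2}{3} \cdot 94 = \frac{188}{3} \approx 62.667$)
$E{\left(T \right)} = \frac{188}{3} - 124 T$ ($E{\left(T \right)} = - 124 T + \frac{188}{3} = \frac{188}{3} - 124 T$)
$\frac{1}{E{\left(\left(119 - 82\right) \left(I{\left(-1 \right)} + 90\right) \right)}} = \frac{1}{\frac{188}{3} - 124 \left(119 - 82\right) \left(\left(-5 - 1\right) + 90\right)} = \frac{1}{\frac{188}{3} - 124 \cdot 37 \left(-6 + 90\right)} = \frac{1}{\frac{188}{3} - 124 \cdot 37 \cdot 84} = \frac{1}{\frac{188}{3} - 385392} = \frac{1}{- \frac{1155988}{3}} = - \frac{3}{1155988}$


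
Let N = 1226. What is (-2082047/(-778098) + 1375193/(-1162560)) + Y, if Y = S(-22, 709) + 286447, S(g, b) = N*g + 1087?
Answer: 13094554800652887/50254756160 ≈ 2.6056e+5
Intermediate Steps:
S(g, b) = 1087 + 1226*g (S(g, b) = 1226*g + 1087 = 1087 + 1226*g)
Y = 260562 (Y = (1087 + 1226*(-22)) + 286447 = (1087 - 26972) + 286447 = -25885 + 286447 = 260562)
(-2082047/(-778098) + 1375193/(-1162560)) + Y = (-2082047/(-778098) + 1375193/(-1162560)) + 260562 = (-2082047*(-1/778098) + 1375193*(-1/1162560)) + 260562 = (2082047/778098 - 1375193/1162560) + 260562 = 75026090967/50254756160 + 260562 = 13094554800652887/50254756160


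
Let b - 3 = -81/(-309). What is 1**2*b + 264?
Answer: 27528/103 ≈ 267.26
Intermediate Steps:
b = 336/103 (b = 3 - 81/(-309) = 3 - 81*(-1/309) = 3 + 27/103 = 336/103 ≈ 3.2621)
1**2*b + 264 = 1**2*(336/103) + 264 = 1*(336/103) + 264 = 336/103 + 264 = 27528/103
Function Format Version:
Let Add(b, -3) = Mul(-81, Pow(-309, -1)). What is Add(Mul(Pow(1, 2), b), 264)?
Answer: Rational(27528, 103) ≈ 267.26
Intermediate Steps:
b = Rational(336, 103) (b = Add(3, Mul(-81, Pow(-309, -1))) = Add(3, Mul(-81, Rational(-1, 309))) = Add(3, Rational(27, 103)) = Rational(336, 103) ≈ 3.2621)
Add(Mul(Pow(1, 2), b), 264) = Add(Mul(Pow(1, 2), Rational(336, 103)), 264) = Add(Mul(1, Rational(336, 103)), 264) = Add(Rational(336, 103), 264) = Rational(27528, 103)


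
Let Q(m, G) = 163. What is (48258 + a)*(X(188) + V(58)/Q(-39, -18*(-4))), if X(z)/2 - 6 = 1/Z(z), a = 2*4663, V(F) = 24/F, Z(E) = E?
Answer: 153689133512/222169 ≈ 6.9177e+5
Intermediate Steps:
a = 9326
X(z) = 12 + 2/z
(48258 + a)*(X(188) + V(58)/Q(-39, -18*(-4))) = (48258 + 9326)*((12 + 2/188) + (24/58)/163) = 57584*((12 + 2*(1/188)) + (24*(1/58))*(1/163)) = 57584*((12 + 1/94) + (12/29)*(1/163)) = 57584*(1129/94 + 12/4727) = 57584*(5337911/444338) = 153689133512/222169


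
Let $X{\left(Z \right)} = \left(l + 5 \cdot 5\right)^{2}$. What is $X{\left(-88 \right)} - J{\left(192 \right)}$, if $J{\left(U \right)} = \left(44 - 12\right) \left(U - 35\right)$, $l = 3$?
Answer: $-4240$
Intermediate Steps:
$J{\left(U \right)} = -1120 + 32 U$ ($J{\left(U \right)} = 32 \left(-35 + U\right) = -1120 + 32 U$)
$X{\left(Z \right)} = 784$ ($X{\left(Z \right)} = \left(3 + 5 \cdot 5\right)^{2} = \left(3 + 25\right)^{2} = 28^{2} = 784$)
$X{\left(-88 \right)} - J{\left(192 \right)} = 784 - \left(-1120 + 32 \cdot 192\right) = 784 - \left(-1120 + 6144\right) = 784 - 5024 = -4240$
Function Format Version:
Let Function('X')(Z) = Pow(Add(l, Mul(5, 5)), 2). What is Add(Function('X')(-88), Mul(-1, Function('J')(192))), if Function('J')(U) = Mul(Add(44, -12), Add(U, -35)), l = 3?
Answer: -4240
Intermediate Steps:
Function('J')(U) = Add(-1120, Mul(32, U)) (Function('J')(U) = Mul(32, Add(-35, U)) = Add(-1120, Mul(32, U)))
Function('X')(Z) = 784 (Function('X')(Z) = Pow(Add(3, Mul(5, 5)), 2) = Pow(Add(3, 25), 2) = Pow(28, 2) = 784)
Add(Function('X')(-88), Mul(-1, Function('J')(192))) = Add(784, Mul(-1, Add(-1120, Mul(32, 192)))) = Add(784, Mul(-1, Add(-1120, 6144))) = Add(784, Mul(-1, 5024)) = Add(784, -5024) = -4240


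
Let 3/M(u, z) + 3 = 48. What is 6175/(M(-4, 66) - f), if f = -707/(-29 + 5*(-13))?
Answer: -8706750/10511 ≈ -828.35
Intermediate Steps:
M(u, z) = 1/15 (M(u, z) = 3/(-3 + 48) = 3/45 = 3*(1/45) = 1/15)
f = 707/94 (f = -707/(-29 - 65) = -707/(-94) = -707*(-1/94) = 707/94 ≈ 7.5213)
6175/(M(-4, 66) - f) = 6175/(1/15 - 1*707/94) = 6175/(1/15 - 707/94) = 6175/(-10511/1410) = 6175*(-1410/10511) = -8706750/10511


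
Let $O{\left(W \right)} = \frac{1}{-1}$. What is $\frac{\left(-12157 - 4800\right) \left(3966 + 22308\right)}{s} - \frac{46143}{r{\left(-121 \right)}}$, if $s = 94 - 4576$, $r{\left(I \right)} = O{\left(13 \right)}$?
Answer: $\frac{108723524}{747} \approx 1.4555 \cdot 10^{5}$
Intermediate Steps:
$O{\left(W \right)} = -1$
$r{\left(I \right)} = -1$
$s = -4482$ ($s = 94 - 4576 = -4482$)
$\frac{\left(-12157 - 4800\right) \left(3966 + 22308\right)}{s} - \frac{46143}{r{\left(-121 \right)}} = \frac{\left(-12157 - 4800\right) \left(3966 + 22308\right)}{-4482} - \frac{46143}{-1} = \left(-16957\right) 26274 \left(- \frac{1}{4482}\right) - -46143 = \left(-445528218\right) \left(- \frac{1}{4482}\right) + 46143 = \frac{74254703}{747} + 46143 = \frac{108723524}{747}$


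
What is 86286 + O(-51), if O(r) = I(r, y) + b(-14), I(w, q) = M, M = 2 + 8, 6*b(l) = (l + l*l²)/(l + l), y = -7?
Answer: 1035749/12 ≈ 86312.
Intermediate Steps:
b(l) = (l + l³)/(12*l) (b(l) = ((l + l*l²)/(l + l))/6 = ((l + l³)/((2*l)))/6 = ((l + l³)*(1/(2*l)))/6 = ((l + l³)/(2*l))/6 = (l + l³)/(12*l))
M = 10
I(w, q) = 10
O(r) = 317/12 (O(r) = 10 + (1/12 + (1/12)*(-14)²) = 10 + (1/12 + (1/12)*196) = 10 + (1/12 + 49/3) = 10 + 197/12 = 317/12)
86286 + O(-51) = 86286 + 317/12 = 1035749/12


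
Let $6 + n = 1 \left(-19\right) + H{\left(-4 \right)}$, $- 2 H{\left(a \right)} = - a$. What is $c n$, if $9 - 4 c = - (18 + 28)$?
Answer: $- \frac{1485}{4} \approx -371.25$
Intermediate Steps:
$H{\left(a \right)} = \frac{a}{2}$ ($H{\left(a \right)} = - \frac{\left(-1\right) a}{2} = \frac{a}{2}$)
$n = -27$ ($n = -6 + \left(1 \left(-19\right) + \frac{1}{2} \left(-4\right)\right) = -6 - 21 = -27$)
$c = \frac{55}{4}$ ($c = \frac{9}{4} - \frac{\left(-1\right) \left(18 + 28\right)}{4} = \frac{9}{4} - \frac{\left(-1\right) 46}{4} = \frac{9}{4} - - \frac{23}{2} = \frac{9}{4} + \frac{23}{2} = \frac{55}{4} \approx 13.75$)
$c n = \frac{55}{4} \left(-27\right) = - \frac{1485}{4}$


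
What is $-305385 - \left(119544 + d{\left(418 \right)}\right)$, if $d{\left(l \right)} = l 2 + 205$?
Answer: $-425970$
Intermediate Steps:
$d{\left(l \right)} = 205 + 2 l$ ($d{\left(l \right)} = 2 l + 205 = 205 + 2 l$)
$-305385 - \left(119544 + d{\left(418 \right)}\right) = -305385 - \left(119544 + \left(205 + 2 \cdot 418\right)\right) = -305385 - \left(119544 + \left(205 + 836\right)\right) = -305385 - \left(119544 + 1041\right) = -305385 - 120585 = -425970$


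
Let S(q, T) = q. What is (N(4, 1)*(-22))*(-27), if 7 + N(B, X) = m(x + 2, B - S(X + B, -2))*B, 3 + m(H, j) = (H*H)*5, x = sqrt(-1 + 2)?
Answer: 95634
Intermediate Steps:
x = 1 (x = sqrt(1) = 1)
m(H, j) = -3 + 5*H**2 (m(H, j) = -3 + (H*H)*5 = -3 + H**2*5 = -3 + 5*H**2)
N(B, X) = -7 + 42*B (N(B, X) = -7 + (-3 + 5*(1 + 2)**2)*B = -7 + (-3 + 5*3**2)*B = -7 + (-3 + 5*9)*B = -7 + (-3 + 45)*B = -7 + 42*B)
(N(4, 1)*(-22))*(-27) = ((-7 + 42*4)*(-22))*(-27) = ((-7 + 168)*(-22))*(-27) = (161*(-22))*(-27) = -3542*(-27) = 95634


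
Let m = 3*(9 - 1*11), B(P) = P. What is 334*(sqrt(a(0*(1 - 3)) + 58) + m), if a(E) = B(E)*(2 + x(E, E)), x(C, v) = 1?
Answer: -2004 + 334*sqrt(58) ≈ 539.67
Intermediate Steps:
a(E) = 3*E (a(E) = E*(2 + 1) = E*3 = 3*E)
m = -6 (m = 3*(9 - 11) = 3*(-2) = -6)
334*(sqrt(a(0*(1 - 3)) + 58) + m) = 334*(sqrt(3*(0*(1 - 3)) + 58) - 6) = 334*(sqrt(3*(0*(-2)) + 58) - 6) = 334*(sqrt(3*0 + 58) - 6) = 334*(sqrt(0 + 58) - 6) = 334*(sqrt(58) - 6) = 334*(-6 + sqrt(58)) = -2004 + 334*sqrt(58)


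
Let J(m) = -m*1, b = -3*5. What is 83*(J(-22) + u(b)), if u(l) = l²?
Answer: 20501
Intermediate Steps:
b = -15
J(m) = -m
83*(J(-22) + u(b)) = 83*(-1*(-22) + (-15)²) = 83*(22 + 225) = 83*247 = 20501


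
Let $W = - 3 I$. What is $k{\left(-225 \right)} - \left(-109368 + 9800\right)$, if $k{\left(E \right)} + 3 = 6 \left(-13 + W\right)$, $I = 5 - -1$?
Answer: $99379$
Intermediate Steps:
$I = 6$ ($I = 5 + 1 = 6$)
$W = -18$ ($W = \left(-3\right) 6 = -18$)
$k{\left(E \right)} = -189$ ($k{\left(E \right)} = -3 + 6 \left(-13 - 18\right) = -3 + 6 \left(-31\right) = -3 - 186 = -189$)
$k{\left(-225 \right)} - \left(-109368 + 9800\right) = -189 - \left(-109368 + 9800\right) = -189 - -99568 = -189 + 99568 = 99379$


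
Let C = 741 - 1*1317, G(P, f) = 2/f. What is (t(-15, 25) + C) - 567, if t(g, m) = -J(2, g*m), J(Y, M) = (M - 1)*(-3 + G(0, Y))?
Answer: -1895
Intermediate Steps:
C = -576 (C = 741 - 1317 = -576)
J(Y, M) = (-1 + M)*(-3 + 2/Y) (J(Y, M) = (M - 1)*(-3 + 2/Y) = (-1 + M)*(-3 + 2/Y))
t(g, m) = -2 + 2*g*m (t(g, m) = -(-2 + 2*(g*m) + 3*2*(1 - g*m))/2 = -(-2 + 2*g*m + 3*2*(1 - g*m))/2 = -(-2 + 2*g*m + (6 - 6*g*m))/2 = -(4 - 4*g*m)/2 = -(2 - 2*g*m) = -2 + 2*g*m)
(t(-15, 25) + C) - 567 = ((-2 + 2*(-15)*25) - 576) - 567 = ((-2 - 750) - 576) - 567 = (-752 - 576) - 567 = -1328 - 567 = -1895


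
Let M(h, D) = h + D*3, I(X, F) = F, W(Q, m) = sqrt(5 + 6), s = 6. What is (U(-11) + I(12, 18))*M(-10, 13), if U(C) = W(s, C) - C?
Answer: 841 + 29*sqrt(11) ≈ 937.18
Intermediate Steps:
W(Q, m) = sqrt(11)
M(h, D) = h + 3*D
U(C) = sqrt(11) - C
(U(-11) + I(12, 18))*M(-10, 13) = ((sqrt(11) - 1*(-11)) + 18)*(-10 + 3*13) = ((sqrt(11) + 11) + 18)*(-10 + 39) = ((11 + sqrt(11)) + 18)*29 = (29 + sqrt(11))*29 = 841 + 29*sqrt(11)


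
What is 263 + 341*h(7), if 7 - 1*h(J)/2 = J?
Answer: 263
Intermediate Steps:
h(J) = 14 - 2*J
263 + 341*h(7) = 263 + 341*(14 - 2*7) = 263 + 341*(14 - 14) = 263 + 341*0 = 263 + 0 = 263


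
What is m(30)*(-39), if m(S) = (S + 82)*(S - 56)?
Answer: 113568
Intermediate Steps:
m(S) = (-56 + S)*(82 + S) (m(S) = (82 + S)*(-56 + S) = (-56 + S)*(82 + S))
m(30)*(-39) = (-4592 + 30² + 26*30)*(-39) = (-4592 + 900 + 780)*(-39) = -2912*(-39) = 113568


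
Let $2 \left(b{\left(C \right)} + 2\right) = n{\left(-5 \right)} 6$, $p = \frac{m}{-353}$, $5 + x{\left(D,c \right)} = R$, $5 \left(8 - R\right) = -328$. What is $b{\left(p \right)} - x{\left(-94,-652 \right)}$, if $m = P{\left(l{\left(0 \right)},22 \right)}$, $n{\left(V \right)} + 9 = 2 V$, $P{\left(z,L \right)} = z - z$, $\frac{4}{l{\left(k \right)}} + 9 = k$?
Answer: $- \frac{638}{5} \approx -127.6$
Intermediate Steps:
$l{\left(k \right)} = \frac{4}{-9 + k}$
$P{\left(z,L \right)} = 0$
$n{\left(V \right)} = -9 + 2 V$
$m = 0$
$R = \frac{368}{5}$ ($R = 8 - - \frac{328}{5} = 8 + \frac{328}{5} = \frac{368}{5} \approx 73.6$)
$x{\left(D,c \right)} = \frac{343}{5}$ ($x{\left(D,c \right)} = -5 + \frac{368}{5} = \frac{343}{5}$)
$p = 0$ ($p = \frac{0}{-353} = 0 \left(- \frac{1}{353}\right) = 0$)
$b{\left(C \right)} = -59$ ($b{\left(C \right)} = -2 + \frac{\left(-9 + 2 \left(-5\right)\right) 6}{2} = -2 + \frac{\left(-9 - 10\right) 6}{2} = -2 + \frac{\left(-19\right) 6}{2} = -2 + \frac{1}{2} \left(-114\right) = -2 - 57 = -59$)
$b{\left(p \right)} - x{\left(-94,-652 \right)} = -59 - \frac{343}{5} = - \frac{638}{5}$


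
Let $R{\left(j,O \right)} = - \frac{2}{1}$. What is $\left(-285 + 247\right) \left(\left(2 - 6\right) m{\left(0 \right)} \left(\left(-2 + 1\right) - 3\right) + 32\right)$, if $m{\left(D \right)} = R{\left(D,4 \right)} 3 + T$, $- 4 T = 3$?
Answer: $2888$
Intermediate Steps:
$T = - \frac{3}{4}$ ($T = \left(- \frac{1}{4}\right) 3 = - \frac{3}{4} \approx -0.75$)
$R{\left(j,O \right)} = -2$ ($R{\left(j,O \right)} = \left(-2\right) 1 = -2$)
$m{\left(D \right)} = - \frac{27}{4}$ ($m{\left(D \right)} = \left(-2\right) 3 - \frac{3}{4} = -6 - \frac{3}{4} = - \frac{27}{4}$)
$\left(-285 + 247\right) \left(\left(2 - 6\right) m{\left(0 \right)} \left(\left(-2 + 1\right) - 3\right) + 32\right) = \left(-285 + 247\right) \left(\left(2 - 6\right) \left(- \frac{27}{4}\right) \left(\left(-2 + 1\right) - 3\right) + 32\right) = - 38 \left(\left(2 - 6\right) \left(- \frac{27}{4}\right) \left(-1 - 3\right) + 32\right) = - 38 \left(\left(-4\right) \left(- \frac{27}{4}\right) \left(-4\right) + 32\right) = - 38 \left(27 \left(-4\right) + 32\right) = - 38 \left(-108 + 32\right) = \left(-38\right) \left(-76\right) = 2888$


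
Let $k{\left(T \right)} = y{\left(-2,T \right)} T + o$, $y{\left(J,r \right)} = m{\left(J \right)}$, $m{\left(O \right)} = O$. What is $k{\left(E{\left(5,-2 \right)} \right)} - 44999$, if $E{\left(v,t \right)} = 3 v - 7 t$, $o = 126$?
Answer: $-44931$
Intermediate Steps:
$E{\left(v,t \right)} = - 7 t + 3 v$
$y{\left(J,r \right)} = J$
$k{\left(T \right)} = 126 - 2 T$ ($k{\left(T \right)} = - 2 T + 126 = 126 - 2 T$)
$k{\left(E{\left(5,-2 \right)} \right)} - 44999 = \left(126 - 2 \left(\left(-7\right) \left(-2\right) + 3 \cdot 5\right)\right) - 44999 = \left(126 - 2 \left(14 + 15\right)\right) - 44999 = \left(126 - 58\right) - 44999 = 68 - 44999 = -44931$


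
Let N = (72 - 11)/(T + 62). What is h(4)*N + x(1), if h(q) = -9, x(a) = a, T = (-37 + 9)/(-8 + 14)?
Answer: -1475/172 ≈ -8.5756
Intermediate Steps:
T = -14/3 (T = -28/6 = -28*1/6 = -14/3 ≈ -4.6667)
N = 183/172 (N = (72 - 11)/(-14/3 + 62) = 61/(172/3) = 61*(3/172) = 183/172 ≈ 1.0640)
h(4)*N + x(1) = -9*183/172 + 1 = -1647/172 + 1 = -1475/172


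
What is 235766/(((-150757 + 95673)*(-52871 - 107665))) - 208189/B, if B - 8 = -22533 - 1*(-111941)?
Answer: -115061685258055/49418910036624 ≈ -2.3283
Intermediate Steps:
B = 89416 (B = 8 + (-22533 - 1*(-111941)) = 8 + (-22533 + 111941) = 8 + 89408 = 89416)
235766/(((-150757 + 95673)*(-52871 - 107665))) - 208189/B = 235766/(((-150757 + 95673)*(-52871 - 107665))) - 208189/89416 = 235766/((-55084*(-160536))) - 208189*1/89416 = 235766/8842965024 - 208189/89416 = 235766*(1/8842965024) - 208189/89416 = 117883/4421482512 - 208189/89416 = -115061685258055/49418910036624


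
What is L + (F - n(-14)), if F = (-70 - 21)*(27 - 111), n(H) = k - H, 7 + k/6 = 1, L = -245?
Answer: 7421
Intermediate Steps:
k = -36 (k = -42 + 6*1 = -42 + 6 = -36)
n(H) = -36 - H
F = 7644 (F = -91*(-84) = 7644)
L + (F - n(-14)) = -245 + (7644 - (-36 - 1*(-14))) = -245 + (7644 - (-36 + 14)) = -245 + (7644 - 1*(-22)) = -245 + (7644 + 22) = -245 + 7666 = 7421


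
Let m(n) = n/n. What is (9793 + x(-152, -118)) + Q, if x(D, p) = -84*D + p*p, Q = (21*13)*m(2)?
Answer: 36758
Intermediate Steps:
m(n) = 1
Q = 273 (Q = (21*13)*1 = 273*1 = 273)
x(D, p) = p² - 84*D (x(D, p) = -84*D + p² = p² - 84*D)
(9793 + x(-152, -118)) + Q = (9793 + ((-118)² - 84*(-152))) + 273 = (9793 + (13924 + 12768)) + 273 = (9793 + 26692) + 273 = 36485 + 273 = 36758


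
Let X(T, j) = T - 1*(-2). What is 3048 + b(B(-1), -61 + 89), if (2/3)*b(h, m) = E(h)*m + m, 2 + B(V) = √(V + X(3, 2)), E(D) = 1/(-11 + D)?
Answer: 33948/11 ≈ 3086.2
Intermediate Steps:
X(T, j) = 2 + T (X(T, j) = T + 2 = 2 + T)
B(V) = -2 + √(5 + V) (B(V) = -2 + √(V + (2 + 3)) = -2 + √(V + 5) = -2 + √(5 + V))
b(h, m) = 3*m/2 + 3*m/(2*(-11 + h)) (b(h, m) = 3*(m/(-11 + h) + m)/2 = 3*(m + m/(-11 + h))/2 = 3*m/2 + 3*m/(2*(-11 + h)))
3048 + b(B(-1), -61 + 89) = 3048 + 3*(-61 + 89)*(-10 + (-2 + √(5 - 1)))/(2*(-11 + (-2 + √(5 - 1)))) = 3048 + (3/2)*28*(-10 + (-2 + √4))/(-11 + (-2 + √4)) = 3048 + (3/2)*28*(-10 + (-2 + 2))/(-11 + (-2 + 2)) = 3048 + (3/2)*28*(-10 + 0)/(-11 + 0) = 3048 + (3/2)*28*(-10)/(-11) = 3048 + (3/2)*28*(-1/11)*(-10) = 3048 + 420/11 = 33948/11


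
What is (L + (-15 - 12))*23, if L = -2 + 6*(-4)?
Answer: -1219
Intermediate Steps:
L = -26 (L = -2 - 24 = -26)
(L + (-15 - 12))*23 = (-26 + (-15 - 12))*23 = (-26 - 27)*23 = -53*23 = -1219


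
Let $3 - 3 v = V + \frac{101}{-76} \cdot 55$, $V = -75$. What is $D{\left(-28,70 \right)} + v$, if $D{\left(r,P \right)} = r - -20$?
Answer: $\frac{9659}{228} \approx 42.364$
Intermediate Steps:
$D{\left(r,P \right)} = 20 + r$ ($D{\left(r,P \right)} = r + 20 = 20 + r$)
$v = \frac{11483}{228}$ ($v = 1 - \frac{-75 + \frac{101}{-76} \cdot 55}{3} = 1 - \frac{-75 + 101 \left(- \frac{1}{76}\right) 55}{3} = 1 - \frac{-75 - \frac{5555}{76}}{3} = 1 - - \frac{11255}{228} = 1 + \frac{11255}{228} = \frac{11483}{228} \approx 50.364$)
$D{\left(-28,70 \right)} + v = \left(20 - 28\right) + \frac{11483}{228} = -8 + \frac{11483}{228} = \frac{9659}{228}$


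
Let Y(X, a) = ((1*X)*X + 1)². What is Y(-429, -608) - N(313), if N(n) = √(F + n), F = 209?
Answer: 33871457764 - 3*√58 ≈ 3.3871e+10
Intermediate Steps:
Y(X, a) = (1 + X²)² (Y(X, a) = (X*X + 1)² = (X² + 1)² = (1 + X²)²)
N(n) = √(209 + n)
Y(-429, -608) - N(313) = (1 + (-429)²)² - √(209 + 313) = (1 + 184041)² - √522 = 184042² - 3*√58 = 33871457764 - 3*√58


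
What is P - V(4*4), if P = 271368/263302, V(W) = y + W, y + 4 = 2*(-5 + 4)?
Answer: -1180826/131651 ≈ -8.9694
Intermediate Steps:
y = -6 (y = -4 + 2*(-5 + 4) = -4 + 2*(-1) = -4 - 2 = -6)
V(W) = -6 + W
P = 135684/131651 (P = 271368*(1/263302) = 135684/131651 ≈ 1.0306)
P - V(4*4) = 135684/131651 - (-6 + 4*4) = 135684/131651 - (-6 + 16) = 135684/131651 - 1*10 = 135684/131651 - 10 = -1180826/131651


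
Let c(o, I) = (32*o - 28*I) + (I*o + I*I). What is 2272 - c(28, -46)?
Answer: -740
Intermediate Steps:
c(o, I) = I² - 28*I + 32*o + I*o (c(o, I) = (-28*I + 32*o) + (I*o + I²) = (-28*I + 32*o) + (I² + I*o) = I² - 28*I + 32*o + I*o)
2272 - c(28, -46) = 2272 - ((-46)² - 28*(-46) + 32*28 - 46*28) = 2272 - (2116 + 1288 + 896 - 1288) = 2272 - 1*3012 = 2272 - 3012 = -740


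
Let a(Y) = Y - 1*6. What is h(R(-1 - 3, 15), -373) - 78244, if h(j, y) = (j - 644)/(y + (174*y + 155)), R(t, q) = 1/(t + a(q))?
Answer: -688547113/8800 ≈ -78244.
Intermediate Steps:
a(Y) = -6 + Y (a(Y) = Y - 6 = -6 + Y)
R(t, q) = 1/(-6 + q + t) (R(t, q) = 1/(t + (-6 + q)) = 1/(-6 + q + t))
h(j, y) = (-644 + j)/(155 + 175*y) (h(j, y) = (-644 + j)/(y + (155 + 174*y)) = (-644 + j)/(155 + 175*y))
h(R(-1 - 3, 15), -373) - 78244 = (-644 + 1/(-6 + 15 + (-1 - 3)))/(5*(31 + 35*(-373))) - 78244 = (-644 + 1/(-6 + 15 - 4))/(5*(31 - 13055)) - 78244 = (⅕)*(-644 + 1/5)/(-13024) - 78244 = (⅕)*(-1/13024)*(-644 + ⅕) - 78244 = (⅕)*(-1/13024)*(-3219/5) - 78244 = 87/8800 - 78244 = -688547113/8800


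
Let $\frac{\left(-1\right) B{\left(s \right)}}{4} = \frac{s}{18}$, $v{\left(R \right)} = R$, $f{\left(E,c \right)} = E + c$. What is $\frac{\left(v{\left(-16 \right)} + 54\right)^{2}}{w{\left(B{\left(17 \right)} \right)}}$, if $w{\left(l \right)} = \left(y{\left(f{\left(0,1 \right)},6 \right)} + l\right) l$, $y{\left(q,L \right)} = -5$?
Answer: $\frac{58482}{1343} \approx 43.546$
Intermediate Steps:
$B{\left(s \right)} = - \frac{2 s}{9}$ ($B{\left(s \right)} = - 4 \frac{s}{18} = - \frac{2 s}{9}$)
$w{\left(l \right)} = l \left(-5 + l\right)$ ($w{\left(l \right)} = \left(-5 + l\right) l = l \left(-5 + l\right)$)
$\frac{\left(v{\left(-16 \right)} + 54\right)^{2}}{w{\left(B{\left(17 \right)} \right)}} = \frac{\left(-16 + 54\right)^{2}}{\left(- \frac{2}{9}\right) 17 \left(-5 - \frac{34}{9}\right)} = \frac{38^{2}}{\left(- \frac{34}{9}\right) \left(-5 - \frac{34}{9}\right)} = \frac{1444}{\left(- \frac{34}{9}\right) \left(- \frac{79}{9}\right)} = \frac{1444}{\frac{2686}{81}} = 1444 \cdot \frac{81}{2686} = \frac{58482}{1343}$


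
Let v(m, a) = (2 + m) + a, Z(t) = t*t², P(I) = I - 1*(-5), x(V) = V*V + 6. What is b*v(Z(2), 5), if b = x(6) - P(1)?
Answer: 540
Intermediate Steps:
x(V) = 6 + V² (x(V) = V² + 6 = 6 + V²)
P(I) = 5 + I (P(I) = I + 5 = 5 + I)
Z(t) = t³
v(m, a) = 2 + a + m
b = 36 (b = (6 + 6²) - (5 + 1) = (6 + 36) - 1*6 = 42 - 6 = 36)
b*v(Z(2), 5) = 36*(2 + 5 + 2³) = 36*(2 + 5 + 8) = 36*15 = 540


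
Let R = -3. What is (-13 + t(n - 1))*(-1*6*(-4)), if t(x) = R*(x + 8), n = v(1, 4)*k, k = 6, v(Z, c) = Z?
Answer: -1248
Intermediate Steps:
n = 6 (n = 1*6 = 6)
t(x) = -24 - 3*x (t(x) = -3*(x + 8) = -3*(8 + x) = -24 - 3*x)
(-13 + t(n - 1))*(-1*6*(-4)) = (-13 + (-24 - 3*(6 - 1)))*(-1*6*(-4)) = (-13 + (-24 - 3*5))*(-6*(-4)) = (-13 + (-24 - 15))*24 = (-13 - 39)*24 = -52*24 = -1248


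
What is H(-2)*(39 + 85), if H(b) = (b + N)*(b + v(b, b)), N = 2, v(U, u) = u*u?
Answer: 0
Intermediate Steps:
v(U, u) = u²
H(b) = (2 + b)*(b + b²) (H(b) = (b + 2)*(b + b²) = (2 + b)*(b + b²))
H(-2)*(39 + 85) = (-2*(2 + (-2)² + 3*(-2)))*(39 + 85) = -2*(2 + 4 - 6)*124 = -2*0*124 = 0*124 = 0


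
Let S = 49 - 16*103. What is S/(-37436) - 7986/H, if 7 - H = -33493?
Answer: -61349349/313526500 ≈ -0.19568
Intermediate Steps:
S = -1599 (S = 49 - 1648 = -1599)
H = 33500 (H = 7 - 1*(-33493) = 7 + 33493 = 33500)
S/(-37436) - 7986/H = -1599/(-37436) - 7986/33500 = -1599*(-1/37436) - 7986*1/33500 = 1599/37436 - 3993/16750 = -61349349/313526500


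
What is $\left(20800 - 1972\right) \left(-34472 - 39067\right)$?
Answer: $-1384592292$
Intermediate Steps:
$\left(20800 - 1972\right) \left(-34472 - 39067\right) = 18828 \left(-73539\right) = -1384592292$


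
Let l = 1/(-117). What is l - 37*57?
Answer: -246754/117 ≈ -2109.0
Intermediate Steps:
l = -1/117 ≈ -0.0085470
l - 37*57 = -1/117 - 37*57 = -1/117 - 2109 = -246754/117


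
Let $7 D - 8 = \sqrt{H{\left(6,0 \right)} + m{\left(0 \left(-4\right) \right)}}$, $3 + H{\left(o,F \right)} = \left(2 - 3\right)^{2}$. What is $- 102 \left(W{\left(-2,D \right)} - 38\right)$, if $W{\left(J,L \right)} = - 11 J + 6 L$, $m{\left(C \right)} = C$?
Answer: $\frac{6528}{7} - \frac{612 i \sqrt{2}}{7} \approx 932.57 - 123.64 i$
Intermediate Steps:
$H{\left(o,F \right)} = -2$ ($H{\left(o,F \right)} = -3 + \left(2 - 3\right)^{2} = -3 + \left(-1\right)^{2} = -3 + 1 = -2$)
$D = \frac{8}{7} + \frac{i \sqrt{2}}{7}$ ($D = \frac{8}{7} + \frac{\sqrt{-2 + 0 \left(-4\right)}}{7} = \frac{8}{7} + \frac{\sqrt{-2 + 0}}{7} = \frac{8}{7} + \frac{\sqrt{-2}}{7} = \frac{8}{7} + \frac{i \sqrt{2}}{7} \approx 1.1429 + 0.20203 i$)
$- 102 \left(W{\left(-2,D \right)} - 38\right) = - 102 \left(\left(\left(-11\right) \left(-2\right) + 6 \left(\frac{8}{7} + \frac{i \sqrt{2}}{7}\right)\right) - 38\right) = - 102 \left(\left(22 + \left(\frac{48}{7} + \frac{6 i \sqrt{2}}{7}\right)\right) - 38\right) = - 102 \left(\left(\frac{202}{7} + \frac{6 i \sqrt{2}}{7}\right) - 38\right) = - 102 \left(- \frac{64}{7} + \frac{6 i \sqrt{2}}{7}\right) = \frac{6528}{7} - \frac{612 i \sqrt{2}}{7}$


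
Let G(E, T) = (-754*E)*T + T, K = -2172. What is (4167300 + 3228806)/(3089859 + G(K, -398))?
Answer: -7396106/648710363 ≈ -0.011401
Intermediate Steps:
G(E, T) = T - 754*E*T (G(E, T) = -754*E*T + T = T - 754*E*T)
(4167300 + 3228806)/(3089859 + G(K, -398)) = (4167300 + 3228806)/(3089859 - 398*(1 - 754*(-2172))) = 7396106/(3089859 - 398*(1 + 1637688)) = 7396106/(3089859 - 398*1637689) = 7396106/(3089859 - 651800222) = 7396106/(-648710363) = 7396106*(-1/648710363) = -7396106/648710363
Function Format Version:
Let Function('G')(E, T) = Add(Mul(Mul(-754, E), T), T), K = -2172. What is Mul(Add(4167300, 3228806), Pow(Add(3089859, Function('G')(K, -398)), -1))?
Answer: Rational(-7396106, 648710363) ≈ -0.011401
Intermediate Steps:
Function('G')(E, T) = Add(T, Mul(-754, E, T)) (Function('G')(E, T) = Add(Mul(-754, E, T), T) = Add(T, Mul(-754, E, T)))
Mul(Add(4167300, 3228806), Pow(Add(3089859, Function('G')(K, -398)), -1)) = Mul(Add(4167300, 3228806), Pow(Add(3089859, Mul(-398, Add(1, Mul(-754, -2172)))), -1)) = Mul(7396106, Pow(Add(3089859, Mul(-398, Add(1, 1637688))), -1)) = Mul(7396106, Pow(Add(3089859, Mul(-398, 1637689)), -1)) = Mul(7396106, Pow(Add(3089859, -651800222), -1)) = Mul(7396106, Pow(-648710363, -1)) = Mul(7396106, Rational(-1, 648710363)) = Rational(-7396106, 648710363)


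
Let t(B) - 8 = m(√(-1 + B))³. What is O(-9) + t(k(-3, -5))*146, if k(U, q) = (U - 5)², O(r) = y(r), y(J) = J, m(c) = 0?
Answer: 1159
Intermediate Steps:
O(r) = r
k(U, q) = (-5 + U)²
t(B) = 8 (t(B) = 8 + 0³ = 8 + 0 = 8)
O(-9) + t(k(-3, -5))*146 = -9 + 8*146 = -9 + 1168 = 1159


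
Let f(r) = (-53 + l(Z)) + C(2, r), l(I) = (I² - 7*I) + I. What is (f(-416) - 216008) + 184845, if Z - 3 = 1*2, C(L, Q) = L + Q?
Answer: -31635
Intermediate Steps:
Z = 5 (Z = 3 + 1*2 = 3 + 2 = 5)
l(I) = I² - 6*I
f(r) = -56 + r (f(r) = (-53 + 5*(-6 + 5)) + (2 + r) = (-53 + 5*(-1)) + (2 + r) = (-53 - 5) + (2 + r) = -58 + (2 + r) = -56 + r)
(f(-416) - 216008) + 184845 = ((-56 - 416) - 216008) + 184845 = (-472 - 216008) + 184845 = -216480 + 184845 = -31635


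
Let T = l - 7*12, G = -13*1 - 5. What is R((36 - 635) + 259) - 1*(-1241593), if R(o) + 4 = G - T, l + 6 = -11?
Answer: 1241672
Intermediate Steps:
l = -17 (l = -6 - 11 = -17)
G = -18 (G = -13 - 5 = -18)
T = -101 (T = -17 - 7*12 = -17 - 84 = -101)
R(o) = 79 (R(o) = -4 + (-18 - 1*(-101)) = -4 + (-18 + 101) = -4 + 83 = 79)
R((36 - 635) + 259) - 1*(-1241593) = 79 - 1*(-1241593) = 79 + 1241593 = 1241672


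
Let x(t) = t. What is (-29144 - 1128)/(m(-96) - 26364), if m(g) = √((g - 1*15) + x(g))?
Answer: 266030336/231686901 + 30272*I*√23/231686901 ≈ 1.1482 + 0.00062662*I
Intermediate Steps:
m(g) = √(-15 + 2*g) (m(g) = √((g - 1*15) + g) = √((g - 15) + g) = √((-15 + g) + g) = √(-15 + 2*g))
(-29144 - 1128)/(m(-96) - 26364) = (-29144 - 1128)/(√(-15 + 2*(-96)) - 26364) = -30272/(√(-15 - 192) - 26364) = -30272/(√(-207) - 26364) = -30272/(3*I*√23 - 26364) = -30272/(-26364 + 3*I*√23)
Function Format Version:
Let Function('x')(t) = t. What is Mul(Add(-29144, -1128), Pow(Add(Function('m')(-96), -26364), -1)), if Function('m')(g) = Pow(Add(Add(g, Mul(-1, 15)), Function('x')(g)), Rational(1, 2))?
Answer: Add(Rational(266030336, 231686901), Mul(Rational(30272, 231686901), I, Pow(23, Rational(1, 2)))) ≈ Add(1.1482, Mul(0.00062662, I))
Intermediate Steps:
Function('m')(g) = Pow(Add(-15, Mul(2, g)), Rational(1, 2)) (Function('m')(g) = Pow(Add(Add(g, Mul(-1, 15)), g), Rational(1, 2)) = Pow(Add(Add(g, -15), g), Rational(1, 2)) = Pow(Add(Add(-15, g), g), Rational(1, 2)) = Pow(Add(-15, Mul(2, g)), Rational(1, 2)))
Mul(Add(-29144, -1128), Pow(Add(Function('m')(-96), -26364), -1)) = Mul(Add(-29144, -1128), Pow(Add(Pow(Add(-15, Mul(2, -96)), Rational(1, 2)), -26364), -1)) = Mul(-30272, Pow(Add(Pow(Add(-15, -192), Rational(1, 2)), -26364), -1)) = Mul(-30272, Pow(Add(Pow(-207, Rational(1, 2)), -26364), -1)) = Mul(-30272, Pow(Add(Mul(3, I, Pow(23, Rational(1, 2))), -26364), -1)) = Mul(-30272, Pow(Add(-26364, Mul(3, I, Pow(23, Rational(1, 2)))), -1))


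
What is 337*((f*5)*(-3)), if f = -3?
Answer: 15165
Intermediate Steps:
337*((f*5)*(-3)) = 337*(-3*5*(-3)) = 337*(-15*(-3)) = 337*45 = 15165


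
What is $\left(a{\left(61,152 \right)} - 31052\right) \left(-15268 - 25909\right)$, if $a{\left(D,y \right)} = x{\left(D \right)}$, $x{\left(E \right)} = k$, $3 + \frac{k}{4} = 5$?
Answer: $1278298788$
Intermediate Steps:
$k = 8$ ($k = -12 + 4 \cdot 5 = -12 + 20 = 8$)
$x{\left(E \right)} = 8$
$a{\left(D,y \right)} = 8$
$\left(a{\left(61,152 \right)} - 31052\right) \left(-15268 - 25909\right) = \left(8 - 31052\right) \left(-15268 - 25909\right) = \left(-31044\right) \left(-41177\right) = 1278298788$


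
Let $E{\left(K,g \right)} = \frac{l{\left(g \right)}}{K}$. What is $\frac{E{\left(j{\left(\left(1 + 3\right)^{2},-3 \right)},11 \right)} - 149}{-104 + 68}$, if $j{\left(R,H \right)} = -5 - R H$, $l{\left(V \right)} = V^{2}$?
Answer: $\frac{3143}{774} \approx 4.0607$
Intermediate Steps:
$j{\left(R,H \right)} = -5 - H R$
$E{\left(K,g \right)} = \frac{g^{2}}{K}$
$\frac{E{\left(j{\left(\left(1 + 3\right)^{2},-3 \right)},11 \right)} - 149}{-104 + 68} = \frac{\frac{11^{2}}{-5 - - 3 \left(1 + 3\right)^{2}} - 149}{-104 + 68} = \frac{\frac{1}{-5 - - 3 \cdot 4^{2}} \cdot 121 - 149}{-36} = - \frac{\frac{1}{-5 - \left(-3\right) 16} \cdot 121 - 149}{36} = - \frac{\frac{1}{-5 + 48} \cdot 121 - 149}{36} = - \frac{\frac{1}{43} \cdot 121 - 149}{36} = - \frac{\frac{121}{43} - 149}{36} = \left(- \frac{1}{36}\right) \left(- \frac{6286}{43}\right) = \frac{3143}{774}$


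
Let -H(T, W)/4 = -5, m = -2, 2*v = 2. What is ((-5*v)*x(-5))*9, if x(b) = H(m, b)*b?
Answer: 4500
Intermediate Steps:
v = 1 (v = (1/2)*2 = 1)
H(T, W) = 20 (H(T, W) = -4*(-5) = 20)
x(b) = 20*b
((-5*v)*x(-5))*9 = ((-5*1)*(20*(-5)))*9 = -5*(-100)*9 = 500*9 = 4500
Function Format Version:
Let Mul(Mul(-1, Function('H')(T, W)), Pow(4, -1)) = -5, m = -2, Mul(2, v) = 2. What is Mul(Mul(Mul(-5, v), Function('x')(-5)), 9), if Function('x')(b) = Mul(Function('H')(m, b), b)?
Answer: 4500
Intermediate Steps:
v = 1 (v = Mul(Rational(1, 2), 2) = 1)
Function('H')(T, W) = 20 (Function('H')(T, W) = Mul(-4, -5) = 20)
Function('x')(b) = Mul(20, b)
Mul(Mul(Mul(-5, v), Function('x')(-5)), 9) = Mul(Mul(Mul(-5, 1), Mul(20, -5)), 9) = Mul(Mul(-5, -100), 9) = Mul(500, 9) = 4500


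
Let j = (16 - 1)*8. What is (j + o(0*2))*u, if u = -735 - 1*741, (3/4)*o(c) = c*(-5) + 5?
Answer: -186960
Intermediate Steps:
o(c) = 20/3 - 20*c/3 (o(c) = 4*(c*(-5) + 5)/3 = 4*(-5*c + 5)/3 = 4*(5 - 5*c)/3 = 20/3 - 20*c/3)
j = 120 (j = 15*8 = 120)
u = -1476 (u = -735 - 741 = -1476)
(j + o(0*2))*u = (120 + (20/3 - 0*2))*(-1476) = (120 + (20/3 - 20/3*0))*(-1476) = (120 + (20/3 + 0))*(-1476) = (120 + 20/3)*(-1476) = (380/3)*(-1476) = -186960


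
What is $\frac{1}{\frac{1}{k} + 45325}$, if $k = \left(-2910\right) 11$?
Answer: $\frac{32010}{1450853249} \approx 2.2063 \cdot 10^{-5}$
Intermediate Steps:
$k = -32010$
$\frac{1}{\frac{1}{k} + 45325} = \frac{1}{\frac{1}{-32010} + 45325} = \frac{1}{- \frac{1}{32010} + 45325} = \frac{1}{\frac{1450853249}{32010}} = \frac{32010}{1450853249}$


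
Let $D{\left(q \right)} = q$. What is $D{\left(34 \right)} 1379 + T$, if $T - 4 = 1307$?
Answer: $48197$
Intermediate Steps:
$T = 1311$ ($T = 4 + 1307 = 1311$)
$D{\left(34 \right)} 1379 + T = 34 \cdot 1379 + 1311 = 46886 + 1311 = 48197$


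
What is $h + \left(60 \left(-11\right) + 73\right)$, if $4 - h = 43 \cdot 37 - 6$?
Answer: $-2168$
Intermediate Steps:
$h = -1581$ ($h = 4 - \left(43 \cdot 37 - 6\right) = 4 - \left(1591 - 6\right) = 4 - 1585 = -1581$)
$h + \left(60 \left(-11\right) + 73\right) = -1581 + \left(60 \left(-11\right) + 73\right) = -1581 + \left(-660 + 73\right) = -1581 - 587 = -2168$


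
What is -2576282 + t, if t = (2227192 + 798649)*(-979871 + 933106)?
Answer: -141506030647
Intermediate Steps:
t = -141503454365 (t = 3025841*(-46765) = -141503454365)
-2576282 + t = -2576282 - 141503454365 = -141506030647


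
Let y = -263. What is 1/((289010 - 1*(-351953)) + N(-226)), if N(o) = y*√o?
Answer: 640963/410849199563 + 263*I*√226/410849199563 ≈ 1.5601e-6 + 9.6234e-9*I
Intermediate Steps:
N(o) = -263*√o
1/((289010 - 1*(-351953)) + N(-226)) = 1/((289010 - 1*(-351953)) - 263*I*√226) = 1/((289010 + 351953) - 263*I*√226) = 1/(640963 - 263*I*√226)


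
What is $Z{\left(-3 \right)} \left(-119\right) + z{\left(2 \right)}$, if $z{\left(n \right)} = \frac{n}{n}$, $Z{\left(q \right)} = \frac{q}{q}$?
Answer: $-118$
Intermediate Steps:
$Z{\left(q \right)} = 1$
$z{\left(n \right)} = 1$
$Z{\left(-3 \right)} \left(-119\right) + z{\left(2 \right)} = 1 \left(-119\right) + 1 = -119 + 1 = -118$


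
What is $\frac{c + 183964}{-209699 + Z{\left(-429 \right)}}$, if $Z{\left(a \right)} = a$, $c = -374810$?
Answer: $\frac{95423}{105064} \approx 0.90824$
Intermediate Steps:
$\frac{c + 183964}{-209699 + Z{\left(-429 \right)}} = \frac{-374810 + 183964}{-209699 - 429} = - \frac{190846}{-210128} = \left(-190846\right) \left(- \frac{1}{210128}\right) = \frac{95423}{105064}$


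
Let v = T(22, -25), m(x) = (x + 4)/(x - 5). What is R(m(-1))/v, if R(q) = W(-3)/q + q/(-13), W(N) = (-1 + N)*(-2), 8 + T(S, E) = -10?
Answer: 415/468 ≈ 0.88675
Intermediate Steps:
T(S, E) = -18 (T(S, E) = -8 - 10 = -18)
W(N) = 2 - 2*N
m(x) = (4 + x)/(-5 + x)
R(q) = 8/q - q/13 (R(q) = (2 - 2*(-3))/q + q/(-13) = (2 + 6)/q + q*(-1/13) = 8/q - q/13)
v = -18
R(m(-1))/v = (8/(((4 - 1)/(-5 - 1))) - (4 - 1)/(13*(-5 - 1)))/(-18) = (8/((3/(-6))) - 3/(13*(-6)))*(-1/18) = (8/((-⅙*3)) - (-1)*3/78)*(-1/18) = (8/(-½) - 1/13*(-½))*(-1/18) = (8*(-2) + 1/26)*(-1/18) = (-16 + 1/26)*(-1/18) = -415/26*(-1/18) = 415/468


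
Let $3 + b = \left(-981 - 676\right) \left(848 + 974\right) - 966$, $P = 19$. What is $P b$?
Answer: $-57380437$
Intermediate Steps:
$b = -3020023$ ($b = -3 + \left(\left(-981 - 676\right) \left(848 + 974\right) - 966\right) = -3 - 3020020 = -3020023$)
$P b = 19 \left(-3020023\right) = -57380437$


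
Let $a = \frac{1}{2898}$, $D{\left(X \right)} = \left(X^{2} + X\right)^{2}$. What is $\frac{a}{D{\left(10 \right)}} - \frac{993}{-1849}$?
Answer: $\frac{34820341249}{64836664200} \approx 0.53705$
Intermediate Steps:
$D{\left(X \right)} = \left(X + X^{2}\right)^{2}$
$a = \frac{1}{2898} \approx 0.00034507$
$\frac{a}{D{\left(10 \right)}} - \frac{993}{-1849} = \frac{1}{2898 \cdot 10^{2} \left(1 + 10\right)^{2}} - \frac{993}{-1849} = \frac{1}{2898 \cdot 100 \cdot 11^{2}} - - \frac{993}{1849} = \frac{1}{2898 \cdot 100 \cdot 121} + \frac{993}{1849} = \frac{1}{2898 \cdot 12100} + \frac{993}{1849} = \frac{1}{2898} \cdot \frac{1}{12100} + \frac{993}{1849} = \frac{1}{35065800} + \frac{993}{1849} = \frac{34820341249}{64836664200}$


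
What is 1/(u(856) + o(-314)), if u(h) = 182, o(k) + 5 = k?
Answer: -1/137 ≈ -0.0072993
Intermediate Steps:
o(k) = -5 + k
1/(u(856) + o(-314)) = 1/(182 + (-5 - 314)) = 1/(182 - 319) = 1/(-137) = -1/137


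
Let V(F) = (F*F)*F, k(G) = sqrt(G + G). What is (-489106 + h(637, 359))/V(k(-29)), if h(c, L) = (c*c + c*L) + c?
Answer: 145983*I*sqrt(58)/3364 ≈ 330.49*I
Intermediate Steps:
h(c, L) = c + c**2 + L*c (h(c, L) = (c**2 + L*c) + c = c + c**2 + L*c)
k(G) = sqrt(2)*sqrt(G) (k(G) = sqrt(2*G) = sqrt(2)*sqrt(G))
V(F) = F**3 (V(F) = F**2*F = F**3)
(-489106 + h(637, 359))/V(k(-29)) = (-489106 + 637*(1 + 359 + 637))/((sqrt(2)*sqrt(-29))**3) = (-489106 + 637*997)/((sqrt(2)*(I*sqrt(29)))**3) = (-489106 + 635089)/((I*sqrt(58))**3) = 145983/((-58*I*sqrt(58))) = 145983*(I*sqrt(58)/3364) = 145983*I*sqrt(58)/3364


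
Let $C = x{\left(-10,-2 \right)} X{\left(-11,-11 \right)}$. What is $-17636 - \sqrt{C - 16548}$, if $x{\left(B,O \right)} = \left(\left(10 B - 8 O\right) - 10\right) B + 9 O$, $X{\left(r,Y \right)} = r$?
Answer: $-17636 - i \sqrt{26690} \approx -17636.0 - 163.37 i$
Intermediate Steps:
$x{\left(B,O \right)} = 9 O + B \left(-10 - 8 O + 10 B\right)$ ($x{\left(B,O \right)} = \left(\left(- 8 O + 10 B\right) - 10\right) B + 9 O = \left(-10 - 8 O + 10 B\right) B + 9 O = B \left(-10 - 8 O + 10 B\right) + 9 O = 9 O + B \left(-10 - 8 O + 10 B\right)$)
$C = -10142$ ($C = \left(\left(-10\right) \left(-10\right) + 9 \left(-2\right) + 10 \left(-10\right)^{2} - \left(-80\right) \left(-2\right)\right) \left(-11\right) = \left(100 - 18 + 10 \cdot 100 - 160\right) \left(-11\right) = \left(100 - 18 + 1000 - 160\right) \left(-11\right) = 922 \left(-11\right) = -10142$)
$-17636 - \sqrt{C - 16548} = -17636 - \sqrt{-10142 - 16548} = -17636 - \sqrt{-26690} = -17636 - i \sqrt{26690}$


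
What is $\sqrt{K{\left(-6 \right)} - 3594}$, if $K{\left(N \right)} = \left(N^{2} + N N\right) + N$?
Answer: $42 i \sqrt{2} \approx 59.397 i$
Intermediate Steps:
$K{\left(N \right)} = N + 2 N^{2}$ ($K{\left(N \right)} = \left(N^{2} + N^{2}\right) + N = 2 N^{2} + N = N + 2 N^{2}$)
$\sqrt{K{\left(-6 \right)} - 3594} = \sqrt{- 6 \left(1 + 2 \left(-6\right)\right) - 3594} = \sqrt{- 6 \left(1 - 12\right) - 3594} = \sqrt{\left(-6\right) \left(-11\right) - 3594} = \sqrt{66 - 3594} = \sqrt{-3528} = 42 i \sqrt{2}$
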